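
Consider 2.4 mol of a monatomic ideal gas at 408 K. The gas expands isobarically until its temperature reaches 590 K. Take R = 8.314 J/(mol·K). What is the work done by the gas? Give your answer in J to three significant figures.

Isobaric: W = P ΔV = nR ΔT.
W = (2.4)(8.314)(590 − 408) = 3632 J.

W ≈ 3630 J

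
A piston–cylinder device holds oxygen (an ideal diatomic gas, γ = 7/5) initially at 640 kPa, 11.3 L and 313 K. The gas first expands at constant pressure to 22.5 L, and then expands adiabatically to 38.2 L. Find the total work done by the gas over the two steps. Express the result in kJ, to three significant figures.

Step 1 (isobaric): W = PΔV = (640 kPa)(22.5 − 11.3 L) = 7168 J.
After step 1: P = 640 kPa, V = 22.5 L, T = 623.2 K.
Step 2 (adiabatic): W = (P₁V₁ − P₂V₂)/(γ−1) = (14400 − 11652)/0.4 = 6869 J.
W_total = 7168 + 6869 = 14037 J.

W_total ≈ 14.0 kJ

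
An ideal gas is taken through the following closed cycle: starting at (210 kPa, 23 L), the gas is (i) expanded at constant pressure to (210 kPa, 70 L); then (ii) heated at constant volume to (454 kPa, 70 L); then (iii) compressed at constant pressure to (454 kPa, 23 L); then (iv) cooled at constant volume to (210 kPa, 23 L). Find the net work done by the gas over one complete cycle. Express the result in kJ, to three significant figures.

W_net ≈ -11.5 kJ

Constant-volume legs do no work.
W(i) = (210)(70 − 23) = 9870 J; W(iii) = (454)(23 − 70) = -21338 J.
W_net = 9870 − 21338 = -11468 J (the counter-clockwise enclosed area).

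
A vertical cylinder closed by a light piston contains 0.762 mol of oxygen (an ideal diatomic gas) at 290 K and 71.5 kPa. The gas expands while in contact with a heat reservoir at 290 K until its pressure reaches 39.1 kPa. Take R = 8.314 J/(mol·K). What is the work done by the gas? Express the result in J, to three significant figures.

Isothermal process: W = nRT ln(V₂/V₁) = nRT ln(P₁/P₂).
W = (0.762)(8.314)(290) × ln(71.5/39.1)
  = 1837 × ln(1.829) = 1837 × 0.6036
W_by_gas = 1109 J.

W ≈ 1110 J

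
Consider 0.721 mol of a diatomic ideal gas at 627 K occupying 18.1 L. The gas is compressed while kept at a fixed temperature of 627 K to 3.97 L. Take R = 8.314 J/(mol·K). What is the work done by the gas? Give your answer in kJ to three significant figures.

W ≈ -5.70 kJ

Isothermal: W = nRT ln(V₂/V₁).
W = (0.721)(8.314)(627) × ln(3.97/18.1)
  = 3758 × -1.517
W_by_gas = -5702 J.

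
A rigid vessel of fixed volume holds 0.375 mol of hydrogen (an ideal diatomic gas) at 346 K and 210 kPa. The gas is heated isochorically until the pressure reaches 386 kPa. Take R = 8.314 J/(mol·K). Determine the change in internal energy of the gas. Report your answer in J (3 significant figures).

Constant volume ⇒ W = 0, so Q = ΔU = nCᵥΔT with Cᵥ = 5R/2 = 20.79 J/(mol·K).
At constant V, T₂/T₁ = P₂/P₁ ⇒ ΔT = T₁(P₂/P₁ − 1) = 346·(386/210 − 1) = 290 K.
ΔU = (0.375)(20.79)(290) = 2260 J.

ΔU ≈ 2260 J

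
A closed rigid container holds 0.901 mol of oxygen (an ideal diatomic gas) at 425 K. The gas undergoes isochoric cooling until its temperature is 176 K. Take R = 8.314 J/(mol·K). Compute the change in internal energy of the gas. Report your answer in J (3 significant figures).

Constant volume ⇒ W = 0, so Q = ΔU = nCᵥΔT with Cᵥ = 5R/2 = 20.79 J/(mol·K).
ΔU = (0.901)(20.79)(176 − 425) = -4663 J.

ΔU ≈ -4660 J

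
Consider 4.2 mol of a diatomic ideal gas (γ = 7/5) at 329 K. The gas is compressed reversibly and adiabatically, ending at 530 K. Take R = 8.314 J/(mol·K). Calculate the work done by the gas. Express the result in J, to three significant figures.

Adiabatic ⇒ Q = 0, so W_by = −ΔU = nCᵥ(T₁ − T₂).
Cᵥ = 5R/2 = 20.79 J/(mol·K).
W = (4.2)(20.79)(329 − 530) = -17547 J.

W ≈ -17500 J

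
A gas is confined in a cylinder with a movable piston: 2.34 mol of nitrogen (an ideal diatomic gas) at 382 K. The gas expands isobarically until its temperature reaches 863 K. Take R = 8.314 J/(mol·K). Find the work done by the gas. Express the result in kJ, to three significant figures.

W ≈ 9.36 kJ

Isobaric: W = P ΔV = nR ΔT.
W = (2.34)(8.314)(863 − 382) = 9358 J.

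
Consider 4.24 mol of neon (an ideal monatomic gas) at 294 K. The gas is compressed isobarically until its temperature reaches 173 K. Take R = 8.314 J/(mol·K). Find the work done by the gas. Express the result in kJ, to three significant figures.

Isobaric: W = P ΔV = nR ΔT.
W = (4.24)(8.314)(173 − 294) = -4265 J.

W ≈ -4.27 kJ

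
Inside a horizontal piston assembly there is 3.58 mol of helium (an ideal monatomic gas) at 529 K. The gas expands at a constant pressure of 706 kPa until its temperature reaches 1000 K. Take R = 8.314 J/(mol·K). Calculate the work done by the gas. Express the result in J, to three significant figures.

Isobaric: W = P ΔV = nR ΔT.
W = (3.58)(8.314)(1000 − 529) = 14019 J.

W ≈ 14000 J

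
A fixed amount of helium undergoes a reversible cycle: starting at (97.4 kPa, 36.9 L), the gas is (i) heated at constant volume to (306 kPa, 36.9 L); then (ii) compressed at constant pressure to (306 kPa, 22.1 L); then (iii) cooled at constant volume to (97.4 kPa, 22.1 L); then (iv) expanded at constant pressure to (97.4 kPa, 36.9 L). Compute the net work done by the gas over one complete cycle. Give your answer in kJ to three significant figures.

Constant-volume legs do no work.
W(ii) = (306)(22.1 − 36.9) = -4529 J; W(iv) = (97.4)(36.9 − 22.1) = 1442 J.
W_net = -4529 + 1442 = -3087 J (the counter-clockwise enclosed area).

W_net ≈ -3.09 kJ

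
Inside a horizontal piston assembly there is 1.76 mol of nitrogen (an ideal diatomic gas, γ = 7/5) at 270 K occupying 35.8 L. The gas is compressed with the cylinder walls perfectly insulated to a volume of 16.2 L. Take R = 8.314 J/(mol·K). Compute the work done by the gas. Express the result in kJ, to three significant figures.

W ≈ -3.69 kJ

Adiabatic: TV^(γ−1) = const with γ = 7/5.
T₂ = T₁ (V₁/V₂)^(γ−1) = 270 × (35.8/16.2)^0.4 = 270 × 1.373 = 370.8 K.
W_by = nCᵥ(T₁ − T₂) = (1.76)(20.79)(270 − 370.8) = -3687 J.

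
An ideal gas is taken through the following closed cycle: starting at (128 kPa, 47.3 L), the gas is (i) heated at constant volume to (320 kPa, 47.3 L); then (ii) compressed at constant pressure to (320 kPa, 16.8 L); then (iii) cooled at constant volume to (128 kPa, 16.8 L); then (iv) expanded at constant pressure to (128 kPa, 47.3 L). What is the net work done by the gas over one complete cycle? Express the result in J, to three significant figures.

W_net ≈ -5860 J

Constant-volume legs do no work.
W(ii) = (320)(16.8 − 47.3) = -9760 J; W(iv) = (128)(47.3 − 16.8) = 3904 J.
W_net = -9760 + 3904 = -5856 J (the counter-clockwise enclosed area).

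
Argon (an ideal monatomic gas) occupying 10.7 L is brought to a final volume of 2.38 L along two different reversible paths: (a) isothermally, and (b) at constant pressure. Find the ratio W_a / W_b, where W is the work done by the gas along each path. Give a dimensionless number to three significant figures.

Path (a) isothermal: W = P₁V₁ ln(V₂/V₁) → W_a/(P₁V₁) = -1.503.
Path (b) isobaric: W = P₁(V₂ − V₁) → W_b/(P₁V₁) = -0.7776.
W_a / W_b = -1.503 / -0.7776 = 1.933.

W_a / W_b ≈ 1.93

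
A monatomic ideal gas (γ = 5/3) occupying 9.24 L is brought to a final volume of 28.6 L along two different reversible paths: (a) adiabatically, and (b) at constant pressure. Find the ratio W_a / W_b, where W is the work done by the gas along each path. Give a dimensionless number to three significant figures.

W_a / W_b ≈ 0.379

Path (a) adiabatic: W = P₁V₁(1 − (V₁/V₂)^(γ−1))/(γ−1) → W_a/(P₁V₁) = 0.7937.
Path (b) isobaric: W = P₁(V₂ − V₁) → W_b/(P₁V₁) = 2.095.
W_a / W_b = 0.7937 / 2.095 = 0.3788.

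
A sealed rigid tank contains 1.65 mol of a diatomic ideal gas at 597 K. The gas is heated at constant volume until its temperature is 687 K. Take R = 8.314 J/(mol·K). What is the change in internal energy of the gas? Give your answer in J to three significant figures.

Constant volume ⇒ W = 0, so Q = ΔU = nCᵥΔT with Cᵥ = 5R/2 = 20.79 J/(mol·K).
ΔU = (1.65)(20.79)(687 − 597) = 3087 J.

ΔU ≈ 3090 J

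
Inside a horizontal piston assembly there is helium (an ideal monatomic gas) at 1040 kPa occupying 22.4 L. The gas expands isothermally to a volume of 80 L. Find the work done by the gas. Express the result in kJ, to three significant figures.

W ≈ 29.7 kJ

Isothermal: W = nRT ln(V₂/V₁) = P₁V₁ ln(V₂/V₁).
P₁V₁ = (1040 kPa)(22.4 L) = 23296 J.
W = 23296 × ln(80/22.4) = 23296 × 1.273
W_by_gas = 29655 J.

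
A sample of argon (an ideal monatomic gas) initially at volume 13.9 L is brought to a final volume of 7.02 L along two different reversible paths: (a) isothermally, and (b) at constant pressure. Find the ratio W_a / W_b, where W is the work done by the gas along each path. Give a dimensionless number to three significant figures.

Path (a) isothermal: W = P₁V₁ ln(V₂/V₁) → W_a/(P₁V₁) = -0.6831.
Path (b) isobaric: W = P₁(V₂ − V₁) → W_b/(P₁V₁) = -0.495.
W_a / W_b = -0.6831 / -0.495 = 1.38.

W_a / W_b ≈ 1.38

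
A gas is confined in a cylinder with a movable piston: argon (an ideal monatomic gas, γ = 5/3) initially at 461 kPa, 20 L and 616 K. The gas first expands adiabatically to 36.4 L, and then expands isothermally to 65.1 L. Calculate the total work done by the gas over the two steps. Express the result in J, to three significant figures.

Step 1 (adiabatic): W = (P₁V₁ − P₂V₂)/(γ−1) = (9220 − 6185)/0.667 = 4552 J.
After step 1: P = 169.9 kPa, V = 36.4 L, T = 413.2 K.
Step 2 (isothermal): W = P₁V₁ ln(V₂/V₁) = (6185) ln(65.1/36.4) = 3596 J.
W_total = 4552 + 3596 = 8148 J.

W_total ≈ 8150 J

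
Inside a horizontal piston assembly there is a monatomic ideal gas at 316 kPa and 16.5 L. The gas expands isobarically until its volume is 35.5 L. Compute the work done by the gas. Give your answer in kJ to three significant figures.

W ≈ 6.00 kJ

Isobaric: W = P ΔV.
W = (316 kPa)(35.5 − 16.5 L) = (316)(19) = 6004 J.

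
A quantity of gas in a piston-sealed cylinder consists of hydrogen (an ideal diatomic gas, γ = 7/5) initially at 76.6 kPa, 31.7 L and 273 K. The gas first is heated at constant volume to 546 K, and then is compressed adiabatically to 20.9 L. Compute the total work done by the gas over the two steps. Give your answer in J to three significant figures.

W_total ≈ -2200 J

Step 1 (isochoric): W = 0 (constant volume).
After step 1: P = 153.2 kPa (V unchanged).
Step 2 (adiabatic): W = (P₁V₁ − P₂V₂)/(γ−1) = (4856 − 5737)/0.4 = -2201 J.
W_total = 0 − 2201 = -2201 J.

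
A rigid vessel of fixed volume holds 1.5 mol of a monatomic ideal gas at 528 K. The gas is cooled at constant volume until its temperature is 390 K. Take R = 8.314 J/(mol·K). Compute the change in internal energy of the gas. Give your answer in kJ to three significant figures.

Constant volume ⇒ W = 0, so Q = ΔU = nCᵥΔT with Cᵥ = 3R/2 = 12.47 J/(mol·K).
ΔU = (1.5)(12.47)(390 − 528) = -2581 J.

ΔU ≈ -2.58 kJ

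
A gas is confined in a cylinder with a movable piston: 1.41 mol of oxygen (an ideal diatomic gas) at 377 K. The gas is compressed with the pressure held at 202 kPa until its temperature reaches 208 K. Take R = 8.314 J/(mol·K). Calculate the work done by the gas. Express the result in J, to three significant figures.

Isobaric: W = P ΔV = nR ΔT.
W = (1.41)(8.314)(208 − 377) = -1981 J.

W ≈ -1980 J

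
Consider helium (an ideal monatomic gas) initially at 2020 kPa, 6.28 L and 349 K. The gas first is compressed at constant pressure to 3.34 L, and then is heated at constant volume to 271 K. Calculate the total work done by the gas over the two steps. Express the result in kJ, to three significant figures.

Step 1 (isobaric): W = PΔV = (2020 kPa)(3.34 − 6.28 L) = -5939 J.
Step 2 (isochoric): W = 0 (constant volume).
W_total = -5939 + 0 = -5939 J.

W_total ≈ -5.94 kJ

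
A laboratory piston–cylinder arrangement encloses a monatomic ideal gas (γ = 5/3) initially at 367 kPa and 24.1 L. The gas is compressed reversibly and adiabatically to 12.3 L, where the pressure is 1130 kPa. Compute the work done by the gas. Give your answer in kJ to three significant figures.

Adiabatic: W = (P₁V₁ − P₂V₂)/(γ − 1) with γ = 5/3.
P₁V₁ = 8845 J, P₂V₂ = 13899 J.
W = (8845 − 13899) / 0.6667 = -7581 J.

W ≈ -7.58 kJ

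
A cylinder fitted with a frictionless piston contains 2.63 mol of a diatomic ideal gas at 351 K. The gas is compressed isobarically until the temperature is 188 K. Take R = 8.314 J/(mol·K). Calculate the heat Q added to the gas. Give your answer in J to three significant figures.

Q ≈ -12500 J

Isobaric: W = nRΔT = (2.63)(8.314)(-163) = -3564 J.
ΔU = nCᵥΔT with Cᵥ = 5R/2: ΔU = (2.63)(20.79)(-163) = -8910 J.
Q = ΔU + W = -8910 − 3564 = -12474 J.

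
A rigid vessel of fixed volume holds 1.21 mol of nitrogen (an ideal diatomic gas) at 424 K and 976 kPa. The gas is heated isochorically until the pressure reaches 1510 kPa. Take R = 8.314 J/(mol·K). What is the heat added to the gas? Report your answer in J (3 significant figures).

Q ≈ 5830 J

Constant volume ⇒ W = 0, so Q = ΔU = nCᵥΔT with Cᵥ = 5R/2 = 20.79 J/(mol·K).
At constant V, T₂/T₁ = P₂/P₁ ⇒ ΔT = T₁(P₂/P₁ − 1) = 424·(1510/976 − 1) = 232 K.
ΔU = (1.21)(20.79)(232) = 5834 J.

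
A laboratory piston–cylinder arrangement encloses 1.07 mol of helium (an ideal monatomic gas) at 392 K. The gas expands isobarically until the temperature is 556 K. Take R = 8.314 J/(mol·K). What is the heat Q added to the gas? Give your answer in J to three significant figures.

Isobaric: W = nRΔT = (1.07)(8.314)(164) = 1459 J.
ΔU = nCᵥΔT with Cᵥ = 3R/2: ΔU = (1.07)(12.47)(164) = 2188 J.
Q = ΔU + W = 2188 + 1459 = 3647 J.

Q ≈ 3650 J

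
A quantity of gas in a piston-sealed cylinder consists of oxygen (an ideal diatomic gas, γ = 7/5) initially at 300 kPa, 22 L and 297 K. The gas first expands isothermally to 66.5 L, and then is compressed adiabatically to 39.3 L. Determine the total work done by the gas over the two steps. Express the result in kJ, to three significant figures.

Step 1 (isothermal): W = P₁V₁ ln(V₂/V₁) = (6600) ln(66.5/22) = 7301 J.
After step 1: P = 99.25 kPa, V = 66.5 L, T = 297 K.
Step 2 (adiabatic): W = (P₁V₁ − P₂V₂)/(γ−1) = (6600 − 8145)/0.4 = -3864 J.
W_total = 7301 − 3864 = 3437 J.

W_total ≈ 3.44 kJ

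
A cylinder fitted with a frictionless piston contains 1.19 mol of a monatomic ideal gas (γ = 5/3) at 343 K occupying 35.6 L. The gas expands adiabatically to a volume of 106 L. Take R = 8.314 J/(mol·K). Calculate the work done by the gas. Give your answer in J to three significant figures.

Adiabatic: TV^(γ−1) = const with γ = 5/3.
T₂ = T₁ (V₁/V₂)^(γ−1) = 343 × (35.6/106)^0.667 = 343 × 0.4832 = 165.7 K.
W_by = nCᵥ(T₁ − T₂) = (1.19)(12.47)(343 − 165.7) = 2631 J.

W ≈ 2630 J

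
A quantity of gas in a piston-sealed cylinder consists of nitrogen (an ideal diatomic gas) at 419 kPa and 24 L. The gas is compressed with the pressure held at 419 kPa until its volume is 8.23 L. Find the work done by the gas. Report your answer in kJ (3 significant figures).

Isobaric: W = P ΔV.
W = (419 kPa)(8.23 − 24 L) = (419)(-15.77) = -6608 J.

W ≈ -6.61 kJ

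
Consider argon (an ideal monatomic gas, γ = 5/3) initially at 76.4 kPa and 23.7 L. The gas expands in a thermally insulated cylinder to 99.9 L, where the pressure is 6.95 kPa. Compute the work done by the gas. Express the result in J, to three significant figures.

W ≈ 1670 J

Adiabatic: W = (P₁V₁ − P₂V₂)/(γ − 1) with γ = 5/3.
P₁V₁ = 1811 J, P₂V₂ = 694.3 J.
W = (1811 − 694.3) / 0.6667 = 1675 J.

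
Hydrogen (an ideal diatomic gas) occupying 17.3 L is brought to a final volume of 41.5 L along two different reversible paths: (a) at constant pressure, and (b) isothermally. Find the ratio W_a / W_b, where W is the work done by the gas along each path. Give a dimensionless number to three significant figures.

W_a / W_b ≈ 1.60

Path (a) isobaric: W = P₁(V₂ − V₁) → W_a/(P₁V₁) = 1.399.
Path (b) isothermal: W = P₁V₁ ln(V₂/V₁) → W_b/(P₁V₁) = 0.875.
W_a / W_b = 1.399 / 0.875 = 1.599.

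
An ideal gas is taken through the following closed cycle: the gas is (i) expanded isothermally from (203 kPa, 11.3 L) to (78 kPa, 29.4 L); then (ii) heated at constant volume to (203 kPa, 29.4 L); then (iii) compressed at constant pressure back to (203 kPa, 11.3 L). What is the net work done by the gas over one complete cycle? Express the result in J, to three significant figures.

Leg (i): W = PᵢVᵢ ln(V_f/Vᵢ) = (2294) ln(29.4/11.3) = 2193 J.
Leg (ii): W = 0.
Leg (iii): W = PΔV = (203)(11.3 − 29.4) = -3674 J.
W_net = 2193 − 3674 = -1481 J.

W_net ≈ -1480 J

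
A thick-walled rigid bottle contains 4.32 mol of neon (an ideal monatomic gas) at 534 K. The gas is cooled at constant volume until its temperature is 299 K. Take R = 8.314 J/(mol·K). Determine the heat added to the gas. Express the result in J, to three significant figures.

Q ≈ -12700 J

Constant volume ⇒ W = 0, so Q = ΔU = nCᵥΔT with Cᵥ = 3R/2 = 12.47 J/(mol·K).
ΔU = (4.32)(12.47)(299 − 534) = -12661 J.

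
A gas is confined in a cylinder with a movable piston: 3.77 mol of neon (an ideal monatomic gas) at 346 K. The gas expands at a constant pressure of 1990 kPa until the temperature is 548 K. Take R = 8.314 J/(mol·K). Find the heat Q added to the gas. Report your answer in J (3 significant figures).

Q ≈ 15800 J

Isobaric: W = nRΔT = (3.77)(8.314)(202) = 6331 J.
ΔU = nCᵥΔT with Cᵥ = 3R/2: ΔU = (3.77)(12.47)(202) = 9497 J.
Q = ΔU + W = 9497 + 6331 = 15829 J.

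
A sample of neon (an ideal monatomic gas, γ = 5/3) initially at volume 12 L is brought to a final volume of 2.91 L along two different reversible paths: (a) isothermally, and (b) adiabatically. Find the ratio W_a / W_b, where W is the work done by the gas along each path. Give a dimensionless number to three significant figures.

Path (a) isothermal: W = P₁V₁ ln(V₂/V₁) → W_a/(P₁V₁) = -1.417.
Path (b) adiabatic: W = P₁V₁(1 − (V₁/V₂)^(γ−1))/(γ−1) → W_b/(P₁V₁) = -2.357.
W_a / W_b = -1.417 / -2.357 = 0.601.

W_a / W_b ≈ 0.601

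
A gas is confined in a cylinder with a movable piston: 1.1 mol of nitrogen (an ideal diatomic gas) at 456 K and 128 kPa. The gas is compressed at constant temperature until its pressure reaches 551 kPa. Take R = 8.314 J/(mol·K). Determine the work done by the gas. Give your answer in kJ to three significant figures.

Isothermal process: W = nRT ln(V₂/V₁) = nRT ln(P₁/P₂).
W = (1.1)(8.314)(456) × ln(128/551)
  = 4170 × ln(0.2323) = 4170 × -1.46
W_by_gas = -6087 J.

W ≈ -6.09 kJ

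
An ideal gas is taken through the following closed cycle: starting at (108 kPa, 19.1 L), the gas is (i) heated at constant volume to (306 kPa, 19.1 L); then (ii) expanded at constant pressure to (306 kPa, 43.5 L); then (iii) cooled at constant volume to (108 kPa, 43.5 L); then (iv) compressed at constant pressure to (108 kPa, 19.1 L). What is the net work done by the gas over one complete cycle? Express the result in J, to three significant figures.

Constant-volume legs do no work.
W(ii) = (306)(43.5 − 19.1) = 7466 J; W(iv) = (108)(19.1 − 43.5) = -2635 J.
W_net = 7466 − 2635 = 4831 J (the clockwise enclosed area).

W_net ≈ 4830 J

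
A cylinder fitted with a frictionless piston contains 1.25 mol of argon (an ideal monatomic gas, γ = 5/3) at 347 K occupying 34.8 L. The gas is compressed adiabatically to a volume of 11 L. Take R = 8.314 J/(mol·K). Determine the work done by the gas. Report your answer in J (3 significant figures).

Adiabatic: TV^(γ−1) = const with γ = 5/3.
T₂ = T₁ (V₁/V₂)^(γ−1) = 347 × (34.8/11)^0.667 = 347 × 2.155 = 747.8 K.
W_by = nCᵥ(T₁ − T₂) = (1.25)(12.47)(347 − 747.8) = -6248 J.

W ≈ -6250 J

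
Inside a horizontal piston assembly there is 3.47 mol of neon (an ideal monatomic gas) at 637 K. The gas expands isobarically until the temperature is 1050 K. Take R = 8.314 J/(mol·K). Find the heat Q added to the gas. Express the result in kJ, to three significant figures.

Q ≈ 29.8 kJ

Isobaric: W = nRΔT = (3.47)(8.314)(413) = 11915 J.
ΔU = nCᵥΔT with Cᵥ = 3R/2: ΔU = (3.47)(12.47)(413) = 17872 J.
Q = ΔU + W = 17872 + 11915 = 29787 J.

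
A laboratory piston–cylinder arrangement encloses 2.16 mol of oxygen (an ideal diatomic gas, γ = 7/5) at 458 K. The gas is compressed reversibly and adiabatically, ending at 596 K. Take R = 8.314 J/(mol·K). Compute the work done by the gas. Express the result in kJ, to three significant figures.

Adiabatic ⇒ Q = 0, so W_by = −ΔU = nCᵥ(T₁ − T₂).
Cᵥ = 5R/2 = 20.79 J/(mol·K).
W = (2.16)(20.79)(458 − 596) = -6196 J.

W ≈ -6.20 kJ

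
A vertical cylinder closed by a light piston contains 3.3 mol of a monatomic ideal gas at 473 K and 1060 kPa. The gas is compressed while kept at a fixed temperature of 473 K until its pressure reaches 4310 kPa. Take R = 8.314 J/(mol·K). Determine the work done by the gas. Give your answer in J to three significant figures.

W ≈ -18200 J

Isothermal process: W = nRT ln(V₂/V₁) = nRT ln(P₁/P₂).
W = (3.3)(8.314)(473) × ln(1060/4310)
  = 12977 × ln(0.2459) = 12977 × -1.403
W_by_gas = -18203 J.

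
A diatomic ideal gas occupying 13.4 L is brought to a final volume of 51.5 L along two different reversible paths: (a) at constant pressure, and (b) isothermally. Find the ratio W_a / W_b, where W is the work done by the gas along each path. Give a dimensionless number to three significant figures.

Path (a) isobaric: W = P₁(V₂ − V₁) → W_a/(P₁V₁) = 2.843.
Path (b) isothermal: W = P₁V₁ ln(V₂/V₁) → W_b/(P₁V₁) = 1.346.
W_a / W_b = 2.843 / 1.346 = 2.112.

W_a / W_b ≈ 2.11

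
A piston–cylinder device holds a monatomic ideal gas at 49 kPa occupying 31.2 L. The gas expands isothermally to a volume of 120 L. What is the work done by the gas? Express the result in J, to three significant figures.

W ≈ 2060 J

Isothermal: W = nRT ln(V₂/V₁) = P₁V₁ ln(V₂/V₁).
P₁V₁ = (49 kPa)(31.2 L) = 1529 J.
W = 1529 × ln(120/31.2) = 1529 × 1.347
W_by_gas = 2059 J.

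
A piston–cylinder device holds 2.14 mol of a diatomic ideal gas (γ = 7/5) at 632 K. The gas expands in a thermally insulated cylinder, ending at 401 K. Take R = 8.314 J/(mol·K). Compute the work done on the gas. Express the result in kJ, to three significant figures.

W ≈ -10.3 kJ

Adiabatic ⇒ Q = 0, so W_by = −ΔU = nCᵥ(T₁ − T₂).
Cᵥ = 5R/2 = 20.79 J/(mol·K).
W = (2.14)(20.79)(632 − 401) = 10275 J.
Work on gas = −W_by = -10275 J.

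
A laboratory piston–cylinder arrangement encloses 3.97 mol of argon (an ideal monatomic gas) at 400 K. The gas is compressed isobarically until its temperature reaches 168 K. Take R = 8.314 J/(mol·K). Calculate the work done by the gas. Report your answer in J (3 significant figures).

Isobaric: W = P ΔV = nR ΔT.
W = (3.97)(8.314)(168 − 400) = -7658 J.

W ≈ -7660 J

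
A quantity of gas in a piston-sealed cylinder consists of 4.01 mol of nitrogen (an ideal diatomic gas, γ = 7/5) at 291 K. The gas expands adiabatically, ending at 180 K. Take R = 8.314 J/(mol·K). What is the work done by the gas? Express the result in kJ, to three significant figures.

W ≈ 9.25 kJ

Adiabatic ⇒ Q = 0, so W_by = −ΔU = nCᵥ(T₁ − T₂).
Cᵥ = 5R/2 = 20.79 J/(mol·K).
W = (4.01)(20.79)(291 − 180) = 9252 J.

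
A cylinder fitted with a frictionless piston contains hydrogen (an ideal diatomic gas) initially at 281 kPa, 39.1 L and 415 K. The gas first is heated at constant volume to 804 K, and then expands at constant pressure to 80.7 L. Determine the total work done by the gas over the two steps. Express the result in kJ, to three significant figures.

W_total ≈ 22.6 kJ

Step 1 (isochoric): W = 0 (constant volume).
After step 1: P = 544.4 kPa (V unchanged).
Step 2 (isobaric): W = PΔV = (544.4 kPa)(80.7 − 39.1 L) = 22647 J.
W_total = 0 + 22647 = 22647 J.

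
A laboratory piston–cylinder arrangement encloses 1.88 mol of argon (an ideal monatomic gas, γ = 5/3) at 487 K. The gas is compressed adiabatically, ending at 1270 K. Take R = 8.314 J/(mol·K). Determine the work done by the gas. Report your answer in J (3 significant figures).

Adiabatic ⇒ Q = 0, so W_by = −ΔU = nCᵥ(T₁ − T₂).
Cᵥ = 3R/2 = 12.47 J/(mol·K).
W = (1.88)(12.47)(487 − 1270) = -18358 J.

W ≈ -18400 J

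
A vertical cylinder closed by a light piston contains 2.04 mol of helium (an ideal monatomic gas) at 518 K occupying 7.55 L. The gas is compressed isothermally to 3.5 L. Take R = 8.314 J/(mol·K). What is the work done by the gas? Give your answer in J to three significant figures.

W ≈ -6750 J

Isothermal: W = nRT ln(V₂/V₁).
W = (2.04)(8.314)(518) × ln(3.5/7.55)
  = 8786 × -0.7688
W_by_gas = -6754 J.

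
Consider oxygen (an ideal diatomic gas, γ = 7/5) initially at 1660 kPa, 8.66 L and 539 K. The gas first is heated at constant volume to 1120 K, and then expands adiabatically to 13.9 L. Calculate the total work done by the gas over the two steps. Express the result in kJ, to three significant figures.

W_total ≈ 12.9 kJ

Step 1 (isochoric): W = 0 (constant volume).
After step 1: P = 3449 kPa (V unchanged).
Step 2 (adiabatic): W = (P₁V₁ − P₂V₂)/(γ−1) = (29871 − 24720)/0.4 = 12877 J.
W_total = 0 + 12877 = 12877 J.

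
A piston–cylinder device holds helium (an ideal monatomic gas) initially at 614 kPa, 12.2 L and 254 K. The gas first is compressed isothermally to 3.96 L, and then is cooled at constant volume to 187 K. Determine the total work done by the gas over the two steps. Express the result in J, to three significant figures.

Step 1 (isothermal): W = P₁V₁ ln(V₂/V₁) = (7491) ln(3.96/12.2) = -8429 J.
Step 2 (isochoric): W = 0 (constant volume).
W_total = -8429 + 0 = -8429 J.

W_total ≈ -8430 J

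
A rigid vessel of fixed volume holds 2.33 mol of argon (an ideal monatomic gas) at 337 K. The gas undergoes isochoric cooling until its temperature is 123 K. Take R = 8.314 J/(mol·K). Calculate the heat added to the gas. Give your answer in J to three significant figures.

Q ≈ -6220 J

Constant volume ⇒ W = 0, so Q = ΔU = nCᵥΔT with Cᵥ = 3R/2 = 12.47 J/(mol·K).
ΔU = (2.33)(12.47)(123 − 337) = -6218 J.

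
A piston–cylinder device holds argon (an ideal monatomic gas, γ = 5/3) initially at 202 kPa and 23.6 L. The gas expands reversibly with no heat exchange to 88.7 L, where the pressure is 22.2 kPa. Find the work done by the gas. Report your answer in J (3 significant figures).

W ≈ 4200 J

Adiabatic: W = (P₁V₁ − P₂V₂)/(γ − 1) with γ = 5/3.
P₁V₁ = 4767 J, P₂V₂ = 1969 J.
W = (4767 − 1969) / 0.6667 = 4197 J.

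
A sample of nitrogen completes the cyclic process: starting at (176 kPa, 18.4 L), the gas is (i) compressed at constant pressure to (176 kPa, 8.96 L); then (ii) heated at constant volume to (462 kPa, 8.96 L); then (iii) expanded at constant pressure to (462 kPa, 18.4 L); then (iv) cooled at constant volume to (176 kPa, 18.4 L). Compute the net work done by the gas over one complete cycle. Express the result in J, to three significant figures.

Constant-volume legs do no work.
W(i) = (176)(8.96 − 18.4) = -1661 J; W(iii) = (462)(18.4 − 8.96) = 4361 J.
W_net = -1661 + 4361 = 2700 J (the clockwise enclosed area).

W_net ≈ 2700 J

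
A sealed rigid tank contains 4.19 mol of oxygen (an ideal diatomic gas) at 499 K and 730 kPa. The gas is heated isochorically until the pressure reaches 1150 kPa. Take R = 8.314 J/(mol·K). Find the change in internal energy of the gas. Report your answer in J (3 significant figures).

Constant volume ⇒ W = 0, so Q = ΔU = nCᵥΔT with Cᵥ = 5R/2 = 20.79 J/(mol·K).
At constant V, T₂/T₁ = P₂/P₁ ⇒ ΔT = T₁(P₂/P₁ − 1) = 499·(1150/730 − 1) = 287.1 K.
ΔU = (4.19)(20.79)(287.1) = 25003 J.

ΔU ≈ 25000 J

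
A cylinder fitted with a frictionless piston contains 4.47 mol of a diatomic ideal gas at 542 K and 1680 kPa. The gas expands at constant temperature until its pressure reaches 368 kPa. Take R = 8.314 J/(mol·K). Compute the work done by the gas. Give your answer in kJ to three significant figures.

W ≈ 30.6 kJ

Isothermal process: W = nRT ln(V₂/V₁) = nRT ln(P₁/P₂).
W = (4.47)(8.314)(542) × ln(1680/368)
  = 20143 × ln(4.565) = 20143 × 1.518
W_by_gas = 30586 J.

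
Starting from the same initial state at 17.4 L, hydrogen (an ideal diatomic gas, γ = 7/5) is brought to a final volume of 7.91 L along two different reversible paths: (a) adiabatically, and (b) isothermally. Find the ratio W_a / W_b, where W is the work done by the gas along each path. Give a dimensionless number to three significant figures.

Path (a) adiabatic: W = P₁V₁(1 − (V₁/V₂)^(γ−1))/(γ−1) → W_a/(P₁V₁) = -0.9268.
Path (b) isothermal: W = P₁V₁ ln(V₂/V₁) → W_b/(P₁V₁) = -0.7883.
W_a / W_b = -0.9268 / -0.7883 = 1.176.

W_a / W_b ≈ 1.18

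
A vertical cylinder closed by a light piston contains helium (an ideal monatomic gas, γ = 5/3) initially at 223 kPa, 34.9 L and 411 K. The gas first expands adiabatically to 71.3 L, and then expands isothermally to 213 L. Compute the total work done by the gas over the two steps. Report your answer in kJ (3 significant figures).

W_total ≈ 9.71 kJ

Step 1 (adiabatic): W = (P₁V₁ − P₂V₂)/(γ−1) = (7783 − 4834)/0.667 = 4423 J.
After step 1: P = 67.8 kPa, V = 71.3 L, T = 255.3 K.
Step 2 (isothermal): W = P₁V₁ ln(V₂/V₁) = (4834) ln(213/71.3) = 5290 J.
W_total = 4423 + 5290 = 9713 J.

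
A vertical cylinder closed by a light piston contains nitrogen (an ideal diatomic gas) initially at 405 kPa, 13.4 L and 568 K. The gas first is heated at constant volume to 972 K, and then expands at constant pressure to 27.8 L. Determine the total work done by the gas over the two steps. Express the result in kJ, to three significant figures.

Step 1 (isochoric): W = 0 (constant volume).
After step 1: P = 693.1 kPa (V unchanged).
Step 2 (isobaric): W = PΔV = (693.1 kPa)(27.8 − 13.4 L) = 9980 J.
W_total = 0 + 9980 = 9980 J.

W_total ≈ 9.98 kJ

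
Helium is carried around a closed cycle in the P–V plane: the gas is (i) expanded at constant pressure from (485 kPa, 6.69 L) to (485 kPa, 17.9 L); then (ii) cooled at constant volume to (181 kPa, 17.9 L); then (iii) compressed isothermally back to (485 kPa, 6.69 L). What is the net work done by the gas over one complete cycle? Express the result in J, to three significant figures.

Leg (i): W = PΔV = (485)(17.9 − 6.69) = 5437 J.
Leg (ii): W = 0.
Leg (iii): W = PᵢVᵢ ln(V_f/Vᵢ) = (3240) ln(6.69/17.9) = -3189 J.
W_net = 5437 − 3189 = 2248 J.

W_net ≈ 2250 J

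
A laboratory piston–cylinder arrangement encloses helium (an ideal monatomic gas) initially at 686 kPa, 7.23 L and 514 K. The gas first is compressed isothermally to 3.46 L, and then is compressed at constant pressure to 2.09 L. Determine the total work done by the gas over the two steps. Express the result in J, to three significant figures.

Step 1 (isothermal): W = P₁V₁ ln(V₂/V₁) = (4960) ln(3.46/7.23) = -3655 J.
After step 1: P = 1433 kPa, V = 3.46 L, T = 514 K.
Step 2 (isobaric): W = PΔV = (1433 kPa)(2.09 − 3.46 L) = -1964 J.
W_total = -3655 − 1964 = -5619 J.

W_total ≈ -5620 J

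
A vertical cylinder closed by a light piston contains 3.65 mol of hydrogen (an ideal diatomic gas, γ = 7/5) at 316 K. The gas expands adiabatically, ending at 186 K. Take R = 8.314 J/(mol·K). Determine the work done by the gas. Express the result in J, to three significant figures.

W ≈ 9860 J

Adiabatic ⇒ Q = 0, so W_by = −ΔU = nCᵥ(T₁ − T₂).
Cᵥ = 5R/2 = 20.79 J/(mol·K).
W = (3.65)(20.79)(316 − 186) = 9862 J.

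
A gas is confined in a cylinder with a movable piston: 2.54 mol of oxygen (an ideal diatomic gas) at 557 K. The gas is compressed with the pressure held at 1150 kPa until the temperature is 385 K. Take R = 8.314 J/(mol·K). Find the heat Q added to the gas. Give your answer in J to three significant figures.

Isobaric: W = nRΔT = (2.54)(8.314)(-172) = -3632 J.
ΔU = nCᵥΔT with Cᵥ = 5R/2: ΔU = (2.54)(20.79)(-172) = -9081 J.
Q = ΔU + W = -9081 − 3632 = -12713 J.

Q ≈ -12700 J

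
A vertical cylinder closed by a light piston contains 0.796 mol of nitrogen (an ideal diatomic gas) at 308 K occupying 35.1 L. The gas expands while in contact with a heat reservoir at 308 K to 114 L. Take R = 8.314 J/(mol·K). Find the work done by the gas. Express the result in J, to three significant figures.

W ≈ 2400 J

Isothermal: W = nRT ln(V₂/V₁).
W = (0.796)(8.314)(308) × ln(114/35.1)
  = 2038 × 1.178
W_by_gas = 2401 J.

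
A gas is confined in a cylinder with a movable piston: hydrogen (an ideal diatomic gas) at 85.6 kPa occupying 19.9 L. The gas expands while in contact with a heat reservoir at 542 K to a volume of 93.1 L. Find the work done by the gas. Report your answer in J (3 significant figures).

W ≈ 2630 J

Isothermal: W = nRT ln(V₂/V₁) = P₁V₁ ln(V₂/V₁).
P₁V₁ = (85.6 kPa)(19.9 L) = 1703 J.
W = 1703 × ln(93.1/19.9) = 1703 × 1.543
W_by_gas = 2628 J.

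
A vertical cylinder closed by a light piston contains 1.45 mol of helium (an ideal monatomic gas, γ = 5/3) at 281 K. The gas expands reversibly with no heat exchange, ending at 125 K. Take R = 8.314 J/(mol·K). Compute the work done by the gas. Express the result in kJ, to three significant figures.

Adiabatic ⇒ Q = 0, so W_by = −ΔU = nCᵥ(T₁ − T₂).
Cᵥ = 3R/2 = 12.47 J/(mol·K).
W = (1.45)(12.47)(281 − 125) = 2821 J.

W ≈ 2.82 kJ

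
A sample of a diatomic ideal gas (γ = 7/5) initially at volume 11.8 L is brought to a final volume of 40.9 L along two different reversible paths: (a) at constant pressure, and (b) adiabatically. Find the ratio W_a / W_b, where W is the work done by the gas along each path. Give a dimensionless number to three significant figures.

Path (a) isobaric: W = P₁(V₂ − V₁) → W_a/(P₁V₁) = 2.466.
Path (b) adiabatic: W = P₁V₁(1 − (V₁/V₂)^(γ−1))/(γ−1) → W_b/(P₁V₁) = 0.9794.
W_a / W_b = 2.466 / 0.9794 = 2.518.

W_a / W_b ≈ 2.52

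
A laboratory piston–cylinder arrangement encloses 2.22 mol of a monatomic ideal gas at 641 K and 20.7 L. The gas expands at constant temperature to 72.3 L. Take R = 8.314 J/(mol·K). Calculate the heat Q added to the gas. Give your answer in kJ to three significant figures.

Q ≈ 14.8 kJ

Isothermal ⇒ ΔU = 0, so Q = W = nRT ln(V₂/V₁).
Q = (2.22)(8.314)(641) ln(72.3/20.7) = 11831 × 1.251 = 14797 J.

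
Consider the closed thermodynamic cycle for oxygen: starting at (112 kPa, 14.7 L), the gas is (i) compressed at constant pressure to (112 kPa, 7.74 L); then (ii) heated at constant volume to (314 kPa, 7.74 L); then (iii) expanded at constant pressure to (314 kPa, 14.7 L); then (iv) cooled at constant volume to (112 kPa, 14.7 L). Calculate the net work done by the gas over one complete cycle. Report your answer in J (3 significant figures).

Constant-volume legs do no work.
W(i) = (112)(7.74 − 14.7) = -779.5 J; W(iii) = (314)(14.7 − 7.74) = 2185 J.
W_net = -779.5 + 2185 = 1406 J (the clockwise enclosed area).

W_net ≈ 1410 J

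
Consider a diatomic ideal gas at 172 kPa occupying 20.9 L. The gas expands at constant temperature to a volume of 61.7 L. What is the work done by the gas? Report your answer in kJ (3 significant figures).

W ≈ 3.89 kJ

Isothermal: W = nRT ln(V₂/V₁) = P₁V₁ ln(V₂/V₁).
P₁V₁ = (172 kPa)(20.9 L) = 3595 J.
W = 3595 × ln(61.7/20.9) = 3595 × 1.083
W_by_gas = 3891 J.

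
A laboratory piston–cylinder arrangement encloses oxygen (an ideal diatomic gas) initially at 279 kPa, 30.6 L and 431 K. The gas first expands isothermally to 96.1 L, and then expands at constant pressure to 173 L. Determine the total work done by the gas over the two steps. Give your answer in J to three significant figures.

W_total ≈ 16600 J

Step 1 (isothermal): W = P₁V₁ ln(V₂/V₁) = (8537) ln(96.1/30.6) = 9770 J.
After step 1: P = 88.84 kPa, V = 96.1 L, T = 431 K.
Step 2 (isobaric): W = PΔV = (88.84 kPa)(173 − 96.1 L) = 6832 J.
W_total = 9770 + 6832 = 16602 J.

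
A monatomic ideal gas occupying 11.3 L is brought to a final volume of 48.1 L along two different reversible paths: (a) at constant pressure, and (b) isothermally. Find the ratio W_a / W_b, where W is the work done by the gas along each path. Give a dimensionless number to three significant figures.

W_a / W_b ≈ 2.25

Path (a) isobaric: W = P₁(V₂ − V₁) → W_a/(P₁V₁) = 3.257.
Path (b) isothermal: W = P₁V₁ ln(V₂/V₁) → W_b/(P₁V₁) = 1.448.
W_a / W_b = 3.257 / 1.448 = 2.248.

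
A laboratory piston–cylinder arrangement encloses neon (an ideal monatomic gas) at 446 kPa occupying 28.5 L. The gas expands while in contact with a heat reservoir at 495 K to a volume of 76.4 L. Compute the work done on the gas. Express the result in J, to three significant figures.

Isothermal: W = nRT ln(V₂/V₁) = P₁V₁ ln(V₂/V₁).
P₁V₁ = (446 kPa)(28.5 L) = 12711 J.
W = 12711 × ln(76.4/28.5) = 12711 × 0.9861
W_by_gas = 12534 J; work on gas = −W_by = -12534 J.

W ≈ -12500 J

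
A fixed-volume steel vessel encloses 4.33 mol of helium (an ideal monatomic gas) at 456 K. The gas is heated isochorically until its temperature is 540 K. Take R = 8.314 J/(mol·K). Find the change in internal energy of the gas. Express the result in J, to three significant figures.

ΔU ≈ 4540 J

Constant volume ⇒ W = 0, so Q = ΔU = nCᵥΔT with Cᵥ = 3R/2 = 12.47 J/(mol·K).
ΔU = (4.33)(12.47)(540 − 456) = 4536 J.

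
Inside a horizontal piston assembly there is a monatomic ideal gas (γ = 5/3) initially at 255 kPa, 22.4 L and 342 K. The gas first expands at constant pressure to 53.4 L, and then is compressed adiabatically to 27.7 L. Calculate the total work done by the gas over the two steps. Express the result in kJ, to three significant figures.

W_total ≈ -3.31 kJ

Step 1 (isobaric): W = PΔV = (255 kPa)(53.4 − 22.4 L) = 7905 J.
After step 1: P = 255 kPa, V = 53.4 L, T = 815.3 K.
Step 2 (adiabatic): W = (P₁V₁ − P₂V₂)/(γ−1) = (13617 − 21092)/0.667 = -11213 J.
W_total = 7905 − 11213 = -3308 J.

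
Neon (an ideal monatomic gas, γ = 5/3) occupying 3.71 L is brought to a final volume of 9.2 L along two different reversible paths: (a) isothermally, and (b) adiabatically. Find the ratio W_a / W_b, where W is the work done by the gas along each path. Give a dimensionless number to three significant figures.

W_a / W_b ≈ 1.33

Path (a) isothermal: W = P₁V₁ ln(V₂/V₁) → W_a/(P₁V₁) = 0.9082.
Path (b) adiabatic: W = P₁V₁(1 − (V₁/V₂)^(γ−1))/(γ−1) → W_b/(P₁V₁) = 0.6813.
W_a / W_b = 0.9082 / 0.6813 = 1.333.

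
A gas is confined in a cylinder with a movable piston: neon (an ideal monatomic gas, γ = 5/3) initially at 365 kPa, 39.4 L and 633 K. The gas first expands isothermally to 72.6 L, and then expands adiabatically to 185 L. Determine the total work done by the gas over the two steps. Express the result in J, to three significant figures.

W_total ≈ 18800 J

Step 1 (isothermal): W = P₁V₁ ln(V₂/V₁) = (14381) ln(72.6/39.4) = 8790 J.
After step 1: P = 198.1 kPa, V = 72.6 L, T = 633 K.
Step 2 (adiabatic): W = (P₁V₁ − P₂V₂)/(γ−1) = (14381 − 7708)/0.667 = 10009 J.
W_total = 8790 + 10009 = 18799 J.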